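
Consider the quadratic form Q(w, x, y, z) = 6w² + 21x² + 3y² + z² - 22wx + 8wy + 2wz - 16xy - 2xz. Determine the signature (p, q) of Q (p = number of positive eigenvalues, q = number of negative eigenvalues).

The associated matrix is A = [[6, -11, 4, 1], [-11, 21, -8, -1], [4, -8, 3, 0], [1, -1, 0, 1]].
Symmetric row and column elimination reduces A to a congruent diagonal form with pivots 6, 5/6, -1/5, 0.
That gives 2 positive, 1 negative, 1 zero pivots.

(2, 1)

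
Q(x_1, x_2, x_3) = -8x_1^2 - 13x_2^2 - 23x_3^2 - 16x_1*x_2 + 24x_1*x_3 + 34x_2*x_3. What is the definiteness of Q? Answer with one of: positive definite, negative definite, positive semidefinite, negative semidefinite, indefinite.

The symmetric matrix is A = [[-8, -8, 12], [-8, -13, 17], [12, 17, -23]].
Congruent diagonalization of A (simultaneous row and column reduction) yields pivots -8, -5, 0.
That gives 2 negative, 1 zero pivots.
Hence Q is negative semidefinite.

negative semidefinite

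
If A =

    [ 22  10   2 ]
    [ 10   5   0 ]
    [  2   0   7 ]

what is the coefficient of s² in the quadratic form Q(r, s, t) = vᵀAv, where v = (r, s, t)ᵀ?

The coefficient of s² is the diagonal entry A[2,2] = 5.

5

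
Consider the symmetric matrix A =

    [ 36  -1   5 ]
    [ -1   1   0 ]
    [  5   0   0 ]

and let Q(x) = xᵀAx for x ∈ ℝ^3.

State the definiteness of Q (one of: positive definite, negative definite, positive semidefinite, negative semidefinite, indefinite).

Applying the same elementary operations to the rows and columns of A produces a congruent diagonal matrix with entries 36, 35/36, -5/7.
That gives 2 positive, 1 negative pivots.
Hence Q is indefinite.

indefinite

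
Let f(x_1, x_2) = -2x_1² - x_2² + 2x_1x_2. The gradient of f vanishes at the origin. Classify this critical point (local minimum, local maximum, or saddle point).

The Hessian at the origin is H = [[-4, 2], [2, -2]].
det H = -4·-2 − (2)² = 4 > 0 and H[1,1] = -4 < 0, so H is negative definite.
Therefore the origin is a local maximum.

local maximum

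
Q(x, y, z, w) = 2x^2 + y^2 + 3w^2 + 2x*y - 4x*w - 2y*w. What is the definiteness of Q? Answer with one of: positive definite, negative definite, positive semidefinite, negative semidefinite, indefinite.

positive semidefinite

Write A = [[2, 1, 0, -2], [1, 1, 0, -1], [0, 0, 0, 0], [-2, -1, 0, 3]].
Symmetric row and column elimination reduces A to a congruent diagonal form with pivots 2, 1/2, 0, 1.
Counting signs: 3 positive, 1 zero.
Hence Q is positive semidefinite.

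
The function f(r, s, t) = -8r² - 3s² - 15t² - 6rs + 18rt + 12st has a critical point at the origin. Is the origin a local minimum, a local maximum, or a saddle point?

local maximum

The Hessian at the origin is H = [[-16, -6, 18], [-6, -6, 12], [18, 12, -30]].
An LDLᵀ factorisation of H has diagonal entries -16, -15/4, -12/5.
So there are 3 negative pivots.
H is negative definite, so the origin is a strict local maximum.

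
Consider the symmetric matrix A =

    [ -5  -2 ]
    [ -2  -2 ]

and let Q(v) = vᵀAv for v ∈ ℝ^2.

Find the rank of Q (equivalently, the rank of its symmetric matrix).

Applying the same elementary operations to the rows and columns of A produces a congruent diagonal matrix with entries -5, -6/5.
That gives 2 negative pivots.
The rank is the number of nonzero pivots: 2.

2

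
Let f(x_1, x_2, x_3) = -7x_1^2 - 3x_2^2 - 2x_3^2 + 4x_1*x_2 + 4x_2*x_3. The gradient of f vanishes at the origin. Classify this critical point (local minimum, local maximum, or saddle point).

The Hessian at the origin is H = [[-14, 4, 0], [4, -6, 4], [0, 4, -4]].
Symmetric row and column elimination reduces H to a congruent diagonal form with pivots -14, -34/7, -12/17.
So there are 3 negative pivots.
H is negative definite, so the origin is a strict local maximum.

local maximum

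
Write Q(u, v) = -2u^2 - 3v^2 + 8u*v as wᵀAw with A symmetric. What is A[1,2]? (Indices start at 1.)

4

The coefficient of u·v in Q is 8. For a symmetric A this equals A[1,2] + A[2,1] = 2·A[1,2].
So A[1,2] = 8/2 = 4.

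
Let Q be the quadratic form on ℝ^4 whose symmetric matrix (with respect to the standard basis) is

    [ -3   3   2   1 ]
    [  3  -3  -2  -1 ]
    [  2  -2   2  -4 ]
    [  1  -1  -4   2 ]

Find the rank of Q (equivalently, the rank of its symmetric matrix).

Congruent diagonalization of A (simultaneous row and column reduction) yields pivots -3, 0, 10/3, -1.
That gives 1 positive, 2 negative, 1 zero pivots.
The rank is the number of nonzero pivots: 3.

3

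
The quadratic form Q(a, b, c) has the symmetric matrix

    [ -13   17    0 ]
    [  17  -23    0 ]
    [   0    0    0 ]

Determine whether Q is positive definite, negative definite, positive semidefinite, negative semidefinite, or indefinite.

Symmetric row and column elimination reduces A to a congruent diagonal form with pivots -13, -10/13, 0.
So there are 2 negative, 1 zero pivots.
Hence Q is negative semidefinite.

negative semidefinite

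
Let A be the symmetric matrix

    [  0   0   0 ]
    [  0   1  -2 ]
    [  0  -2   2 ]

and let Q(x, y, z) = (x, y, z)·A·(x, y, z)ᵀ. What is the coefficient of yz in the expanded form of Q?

The coefficient of yz is A[2,3] + A[3,2] = 2·(-2) = -4.

-4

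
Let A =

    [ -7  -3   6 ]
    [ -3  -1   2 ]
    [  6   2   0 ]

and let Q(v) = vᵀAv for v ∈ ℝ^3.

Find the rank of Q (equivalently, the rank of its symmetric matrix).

Applying the same elementary operations to the rows and columns of A produces a congruent diagonal matrix with entries -7, 2/7, 4.
Counting signs: 2 positive, 1 negative.
The rank is the number of nonzero pivots: 3.

3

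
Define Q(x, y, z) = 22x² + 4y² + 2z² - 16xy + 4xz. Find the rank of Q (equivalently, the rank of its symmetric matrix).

Write A = [[22, -8, 2], [-8, 4, 0], [2, 0, 2]].
Symmetric row and column elimination reduces A to a congruent diagonal form with pivots 22, 12/11, 4/3.
So there are 3 positive pivots.
The rank is the number of nonzero pivots: 3.

3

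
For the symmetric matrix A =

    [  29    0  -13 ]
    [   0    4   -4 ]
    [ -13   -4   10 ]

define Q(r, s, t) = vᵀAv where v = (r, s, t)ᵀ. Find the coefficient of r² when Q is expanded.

The coefficient of r² is the diagonal entry A[1,1] = 29.

29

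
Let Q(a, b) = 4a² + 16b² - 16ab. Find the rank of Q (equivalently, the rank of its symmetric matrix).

The symmetric matrix is A = [[4, -8], [-8, 16]].
Applying the same elementary operations to the rows and columns of A produces a congruent diagonal matrix with entries 4, 0.
So there are 1 positive, 1 zero pivots.
The rank is the number of nonzero pivots: 1.

1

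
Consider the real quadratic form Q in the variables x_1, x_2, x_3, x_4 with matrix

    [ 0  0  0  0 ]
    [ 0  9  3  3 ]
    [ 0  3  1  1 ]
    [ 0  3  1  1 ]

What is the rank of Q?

Applying the same elementary operations to the rows and columns of A produces a congruent diagonal matrix with entries 0, 9, 0, 0.
Counting signs: 1 positive, 3 zero.
The rank is the number of nonzero pivots: 1.

1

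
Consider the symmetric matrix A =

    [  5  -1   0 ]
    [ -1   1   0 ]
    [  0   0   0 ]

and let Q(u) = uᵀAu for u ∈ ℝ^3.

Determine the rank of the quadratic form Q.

2

Applying the same elementary operations to the rows and columns of A produces a congruent diagonal matrix with entries 5, 4/5, 0.
That gives 2 positive, 1 zero pivots.
The rank is the number of nonzero pivots: 2.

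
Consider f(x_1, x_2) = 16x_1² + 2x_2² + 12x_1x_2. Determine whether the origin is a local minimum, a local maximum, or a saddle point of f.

The Hessian at the origin is H = [[32, 12], [12, 4]].
det H = 32·4 − (12)² = -16 < 0, so H is indefinite.
Therefore the origin is a saddle point.

saddle point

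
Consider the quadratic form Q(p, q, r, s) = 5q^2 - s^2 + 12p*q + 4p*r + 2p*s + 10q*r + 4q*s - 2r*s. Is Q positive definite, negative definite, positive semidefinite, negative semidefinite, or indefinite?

indefinite

The symmetric matrix is A = [[0, 6, 2, 1], [6, 5, 5, 2], [2, 5, 0, -1], [1, 2, -1, -1]].
A is congruent to a diagonal matrix with 2 positive, 2 negative and 0 zero entries, so Q is indefinite.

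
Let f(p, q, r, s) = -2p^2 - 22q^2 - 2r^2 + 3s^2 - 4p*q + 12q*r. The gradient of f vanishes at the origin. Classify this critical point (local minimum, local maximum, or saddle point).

The Hessian at the origin is H = [[-4, -4, 0, 0], [-4, -44, 12, 0], [0, 12, -4, 0], [0, 0, 0, 6]].
Applying the same elementary operations to the rows and columns of H produces a congruent diagonal matrix with entries -4, -40, -2/5, 6.
Counting signs: 1 positive, 3 negative.
H is indefinite, so the origin is a saddle point.

saddle point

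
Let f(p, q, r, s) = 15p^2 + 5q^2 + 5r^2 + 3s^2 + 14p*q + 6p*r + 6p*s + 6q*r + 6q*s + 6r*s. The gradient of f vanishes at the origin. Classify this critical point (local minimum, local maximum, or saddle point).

local minimum

The Hessian at the origin is H = [[30, 14, 6, 6], [14, 10, 6, 6], [6, 6, 10, 6], [6, 6, 6, 6]].
Congruent diagonalization of H (simultaneous row and column reduction) yields pivots 30, 52/15, 76/13, 24/19.
That gives 4 positive pivots.
H is positive definite, so the origin is a strict local minimum.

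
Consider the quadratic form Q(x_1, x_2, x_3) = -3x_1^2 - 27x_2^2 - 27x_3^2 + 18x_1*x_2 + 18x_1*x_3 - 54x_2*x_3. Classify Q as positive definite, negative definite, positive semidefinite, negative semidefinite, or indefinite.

The associated matrix is A = [[-3, 9, 9], [9, -27, -27], [9, -27, -27]].
Row-reducing A symmetrically gives the diagonal entries -3, 0, 0.
Counting signs: 1 negative, 2 zero.
Hence Q is negative semidefinite.

negative semidefinite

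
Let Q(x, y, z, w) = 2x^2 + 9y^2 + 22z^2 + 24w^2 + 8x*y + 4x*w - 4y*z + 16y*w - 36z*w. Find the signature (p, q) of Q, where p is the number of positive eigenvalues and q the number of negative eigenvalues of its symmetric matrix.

(4, 0)

The symmetric matrix is A = [[2, 4, 0, 2], [4, 9, -2, 8], [0, -2, 22, -18], [2, 8, -18, 24]].
Applying the same elementary operations to the rows and columns of A produces a congruent diagonal matrix with entries 2, 1, 18, 4/9.
So there are 4 positive pivots.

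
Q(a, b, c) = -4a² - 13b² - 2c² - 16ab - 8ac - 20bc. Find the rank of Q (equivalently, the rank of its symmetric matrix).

3

The symmetric matrix is A = [[-4, -8, -4], [-8, -13, -10], [-4, -10, -2]].
Congruent diagonalization of A (simultaneous row and column reduction) yields pivots -4, 3, 2/3.
That gives 2 positive, 1 negative pivots.
The rank is the number of nonzero pivots: 3.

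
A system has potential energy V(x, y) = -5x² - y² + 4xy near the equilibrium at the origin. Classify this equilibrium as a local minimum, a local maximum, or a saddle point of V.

The Hessian at the origin is H = [[-10, 4], [4, -2]].
det H = -10·-2 − (4)² = 4 > 0 and H[1,1] = -10 < 0, so H is negative definite.
Therefore the origin is a local maximum.

local maximum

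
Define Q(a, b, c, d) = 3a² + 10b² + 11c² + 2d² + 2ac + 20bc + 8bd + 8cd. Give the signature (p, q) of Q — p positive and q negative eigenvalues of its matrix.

Write A = [[3, 0, 1, 0], [0, 10, 10, 4], [1, 10, 11, 4], [0, 4, 4, 2]].
Applying the same elementary operations to the rows and columns of A produces a congruent diagonal matrix with entries 3, 10, 2/3, 2/5.
Counting signs: 4 positive.

(4, 0)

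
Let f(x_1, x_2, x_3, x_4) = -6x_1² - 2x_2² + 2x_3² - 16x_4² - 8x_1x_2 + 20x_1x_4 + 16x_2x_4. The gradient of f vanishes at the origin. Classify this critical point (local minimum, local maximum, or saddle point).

The Hessian at the origin is H = [[-12, -8, 0, 20], [-8, -4, 0, 16], [0, 0, 4, 0], [20, 16, 0, -32]].
Congruent diagonalization of H (simultaneous row and column reduction) yields pivots -12, 4/3, 4, -4.
That gives 2 positive, 2 negative pivots.
H is indefinite, so the origin is a saddle point.

saddle point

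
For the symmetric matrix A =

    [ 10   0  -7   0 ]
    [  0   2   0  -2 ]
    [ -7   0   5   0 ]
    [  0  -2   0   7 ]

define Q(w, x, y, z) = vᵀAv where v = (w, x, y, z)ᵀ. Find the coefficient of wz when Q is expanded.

The coefficient of wz is A[1,4] + A[4,1] = 2·0 = 0.

0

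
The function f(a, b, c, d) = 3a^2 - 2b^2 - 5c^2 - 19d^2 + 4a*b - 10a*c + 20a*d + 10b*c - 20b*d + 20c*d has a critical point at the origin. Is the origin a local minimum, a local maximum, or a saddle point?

The Hessian at the origin is H = [[6, 4, -10, 20], [4, -4, 10, -20], [-10, 10, -10, 20], [20, -20, 20, -38]].
An LDLᵀ factorisation of H has diagonal entries 6, -20/3, 15, 2.
That gives 3 positive, 1 negative pivots.
H is indefinite, so the origin is a saddle point.

saddle point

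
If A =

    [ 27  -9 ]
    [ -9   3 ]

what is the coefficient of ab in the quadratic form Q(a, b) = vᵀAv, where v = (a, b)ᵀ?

-18

The coefficient of ab is A[1,2] + A[2,1] = 2·(-9) = -18.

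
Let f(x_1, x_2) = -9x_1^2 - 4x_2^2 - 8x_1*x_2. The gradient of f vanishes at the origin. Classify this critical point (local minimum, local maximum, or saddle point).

local maximum

The Hessian at the origin is H = [[-18, -8], [-8, -8]].
det H = -18·-8 − (-8)² = 80 > 0 and H[1,1] = -18 < 0, so H is negative definite.
Therefore the origin is a local maximum.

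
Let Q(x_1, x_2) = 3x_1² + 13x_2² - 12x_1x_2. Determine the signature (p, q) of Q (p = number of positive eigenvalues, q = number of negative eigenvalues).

(2, 0)

Write A = [[3, -6], [-6, 13]].
Congruent diagonalization of A (simultaneous row and column reduction) yields pivots 3, 1.
Counting signs: 2 positive.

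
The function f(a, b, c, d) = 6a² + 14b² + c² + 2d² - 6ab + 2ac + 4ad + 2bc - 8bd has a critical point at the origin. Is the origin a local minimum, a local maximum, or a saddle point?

local minimum

The Hessian at the origin is H = [[12, -6, 2, 4], [-6, 28, 2, -8], [2, 2, 2, 0], [4, -8, 0, 4]].
Congruent diagonalization of H (simultaneous row and column reduction) yields pivots 12, 25, 98/75, 60/49.
So there are 4 positive pivots.
H is positive definite, so the origin is a strict local minimum.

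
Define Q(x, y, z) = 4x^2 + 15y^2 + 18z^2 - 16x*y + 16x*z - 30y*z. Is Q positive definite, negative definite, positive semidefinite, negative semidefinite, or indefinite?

The symmetric matrix is A = [[4, -8, 8], [-8, 15, -15], [8, -15, 18]].
An LDLᵀ factorisation of A has diagonal entries 4, -1, 3.
That gives 2 positive, 1 negative pivots.
Hence Q is indefinite.

indefinite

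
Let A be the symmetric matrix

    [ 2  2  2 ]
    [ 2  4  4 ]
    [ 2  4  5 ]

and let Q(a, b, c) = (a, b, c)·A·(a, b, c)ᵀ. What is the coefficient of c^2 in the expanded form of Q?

5

The coefficient of c^2 is the diagonal entry A[3,3] = 5.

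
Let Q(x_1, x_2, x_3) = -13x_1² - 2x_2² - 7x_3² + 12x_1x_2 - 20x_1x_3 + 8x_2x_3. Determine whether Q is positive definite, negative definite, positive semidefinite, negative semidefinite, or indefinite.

Write A = [[-13, 6, -10], [6, -2, 4], [-10, 4, -7]].
Congruent diagonalization of A (simultaneous row and column reduction) yields pivots -13, 10/13, 1/5.
Counting signs: 2 positive, 1 negative.
Hence Q is indefinite.

indefinite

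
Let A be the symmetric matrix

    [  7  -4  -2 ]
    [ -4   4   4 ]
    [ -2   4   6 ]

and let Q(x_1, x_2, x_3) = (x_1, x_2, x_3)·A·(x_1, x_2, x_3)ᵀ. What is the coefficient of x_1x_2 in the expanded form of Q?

-8

The coefficient of x_1x_2 is A[1,2] + A[2,1] = 2·(-4) = -8.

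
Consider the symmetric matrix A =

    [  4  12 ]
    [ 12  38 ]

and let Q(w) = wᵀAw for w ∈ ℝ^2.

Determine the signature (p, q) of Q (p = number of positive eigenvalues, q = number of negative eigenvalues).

(2, 0)

Row-reducing A symmetrically gives the diagonal entries 4, 2.
So there are 2 positive pivots.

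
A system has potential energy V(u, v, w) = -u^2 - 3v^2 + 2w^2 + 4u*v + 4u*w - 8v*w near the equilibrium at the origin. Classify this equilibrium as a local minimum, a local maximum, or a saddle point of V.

The Hessian at the origin is H = [[-2, 4, 4], [4, -6, -8], [4, -8, 4]].
Congruent diagonalization of H (simultaneous row and column reduction) yields pivots -2, 2, 12.
So there are 2 positive, 1 negative pivots.
H is indefinite, so the origin is a saddle point.

saddle point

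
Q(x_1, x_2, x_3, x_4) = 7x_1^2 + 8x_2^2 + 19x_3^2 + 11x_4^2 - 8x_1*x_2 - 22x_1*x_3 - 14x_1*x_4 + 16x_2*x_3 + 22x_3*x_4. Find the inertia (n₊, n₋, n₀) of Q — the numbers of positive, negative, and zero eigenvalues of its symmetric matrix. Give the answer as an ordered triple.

The symmetric matrix is A = [[7, -4, -11, -7], [-4, 8, 8, 0], [-11, 8, 19, 11], [-7, 0, 11, 11]].
Symmetric row and column elimination reduces A to a congruent diagonal form with pivots 7, 40/7, 6/5, 0.
So there are 3 positive, 1 zero pivots.

(3, 0, 1)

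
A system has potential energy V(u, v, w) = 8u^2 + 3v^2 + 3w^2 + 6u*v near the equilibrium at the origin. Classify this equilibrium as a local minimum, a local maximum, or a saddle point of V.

local minimum

The Hessian at the origin is H = [[16, 6, 0], [6, 6, 0], [0, 0, 6]].
Symmetric row and column elimination reduces H to a congruent diagonal form with pivots 16, 15/4, 6.
That gives 3 positive pivots.
H is positive definite, so the origin is a strict local minimum.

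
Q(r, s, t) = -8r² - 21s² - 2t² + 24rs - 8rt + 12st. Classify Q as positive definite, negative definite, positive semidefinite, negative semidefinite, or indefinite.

negative semidefinite

The symmetric matrix is A = [[-8, 12, -4], [12, -21, 6], [-4, 6, -2]].
Applying the same elementary operations to the rows and columns of A produces a congruent diagonal matrix with entries -8, -3, 0.
That gives 2 negative, 1 zero pivots.
Hence Q is negative semidefinite.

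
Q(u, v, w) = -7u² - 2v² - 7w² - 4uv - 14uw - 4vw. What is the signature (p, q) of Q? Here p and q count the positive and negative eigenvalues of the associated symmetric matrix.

(0, 2)

The symmetric matrix is A = [[-7, -2, -7], [-2, -2, -2], [-7, -2, -7]].
Row-reducing A symmetrically gives the diagonal entries -7, -10/7, 0.
That gives 2 negative, 1 zero pivots.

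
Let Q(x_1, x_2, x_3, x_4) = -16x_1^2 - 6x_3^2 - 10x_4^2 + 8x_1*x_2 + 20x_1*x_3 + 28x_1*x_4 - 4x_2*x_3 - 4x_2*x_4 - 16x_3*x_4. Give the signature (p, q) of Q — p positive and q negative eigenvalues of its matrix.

The symmetric matrix is A = [[-16, 4, 10, 14], [4, 0, -2, -2], [10, -2, -6, -8], [14, -2, -8, -10]].
Row-reducing A symmetrically gives the diagonal entries -16, 1, 0, 0.
Counting signs: 1 positive, 1 negative, 2 zero.

(1, 1)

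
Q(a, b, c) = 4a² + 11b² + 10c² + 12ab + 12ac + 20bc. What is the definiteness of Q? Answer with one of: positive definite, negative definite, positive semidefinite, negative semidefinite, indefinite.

positive definite

The symmetric matrix of Q is A = [[4, 6, 6], [6, 11, 10], [6, 10, 10]].
Leading principal minors: Δ_1 = 4, Δ_2 = 8, Δ_3 = 4.
All leading principal minors are positive, so by Sylvester's criterion Q is positive definite.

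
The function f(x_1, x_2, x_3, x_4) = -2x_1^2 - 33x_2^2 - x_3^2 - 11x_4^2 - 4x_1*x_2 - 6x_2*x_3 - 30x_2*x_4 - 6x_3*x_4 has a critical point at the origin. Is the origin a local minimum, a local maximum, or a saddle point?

The Hessian at the origin is H = [[-4, -4, 0, 0], [-4, -66, -6, -30], [0, -6, -2, -6], [0, -30, -6, -22]].
Applying the same elementary operations to the rows and columns of H produces a congruent diagonal matrix with entries -4, -62, -44/31, -8/11.
So there are 4 negative pivots.
H is negative definite, so the origin is a strict local maximum.

local maximum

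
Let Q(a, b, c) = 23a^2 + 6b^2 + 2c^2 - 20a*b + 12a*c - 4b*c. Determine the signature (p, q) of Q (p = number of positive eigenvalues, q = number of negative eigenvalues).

The associated matrix is A = [[23, -10, 6], [-10, 6, -2], [6, -2, 2]].
Applying the same elementary operations to the rows and columns of A produces a congruent diagonal matrix with entries 23, 38/23, 4/19.
That gives 3 positive pivots.

(3, 0)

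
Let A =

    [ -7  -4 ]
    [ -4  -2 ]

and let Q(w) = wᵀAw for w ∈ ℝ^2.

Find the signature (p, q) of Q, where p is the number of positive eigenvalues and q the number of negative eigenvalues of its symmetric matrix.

Congruent diagonalization of A (simultaneous row and column reduction) yields pivots -7, 2/7.
Counting signs: 1 positive, 1 negative.

(1, 1)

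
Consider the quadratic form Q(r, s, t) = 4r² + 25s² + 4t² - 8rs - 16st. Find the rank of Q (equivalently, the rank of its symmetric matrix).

3

The symmetric matrix is A = [[4, -4, 0], [-4, 25, -8], [0, -8, 4]].
Applying the same elementary operations to the rows and columns of A produces a congruent diagonal matrix with entries 4, 21, 20/21.
So there are 3 positive pivots.
The rank is the number of nonzero pivots: 3.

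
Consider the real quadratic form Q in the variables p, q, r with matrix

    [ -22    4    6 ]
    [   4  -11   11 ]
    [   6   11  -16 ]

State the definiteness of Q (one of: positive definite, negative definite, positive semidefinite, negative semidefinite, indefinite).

negative definite

Row-reducing A symmetrically gives the diagonal entries -22, -113/11, -15/113.
Counting signs: 3 negative.
Hence Q is negative definite.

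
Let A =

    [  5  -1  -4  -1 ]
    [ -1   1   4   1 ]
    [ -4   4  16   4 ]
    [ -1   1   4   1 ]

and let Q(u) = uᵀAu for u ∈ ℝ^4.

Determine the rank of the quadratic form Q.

Applying the same elementary operations to the rows and columns of A produces a congruent diagonal matrix with entries 5, 4/5, 0, 0.
Counting signs: 2 positive, 2 zero.
The rank is the number of nonzero pivots: 2.

2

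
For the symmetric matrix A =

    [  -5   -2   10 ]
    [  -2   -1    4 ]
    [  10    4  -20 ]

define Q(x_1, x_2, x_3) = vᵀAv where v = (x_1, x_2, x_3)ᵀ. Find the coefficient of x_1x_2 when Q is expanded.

-4

The coefficient of x_1x_2 is A[1,2] + A[2,1] = 2·(-2) = -4.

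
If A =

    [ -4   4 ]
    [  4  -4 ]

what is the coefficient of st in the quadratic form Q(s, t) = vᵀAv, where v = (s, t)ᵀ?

The coefficient of st is A[1,2] + A[2,1] = 2·4 = 8.

8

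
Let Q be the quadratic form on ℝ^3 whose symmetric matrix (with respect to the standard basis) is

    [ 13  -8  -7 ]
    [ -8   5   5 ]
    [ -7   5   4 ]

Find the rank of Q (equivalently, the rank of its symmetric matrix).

3

Applying the same elementary operations to the rows and columns of A produces a congruent diagonal matrix with entries 13, 1/13, -6.
So there are 2 positive, 1 negative pivots.
The rank is the number of nonzero pivots: 3.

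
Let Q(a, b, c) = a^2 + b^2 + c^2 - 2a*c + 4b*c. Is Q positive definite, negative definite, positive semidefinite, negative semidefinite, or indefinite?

indefinite

Write A = [[1, 0, -1], [0, 1, 2], [-1, 2, 1]].
Row-reducing A symmetrically gives the diagonal entries 1, 1, -4.
Counting signs: 2 positive, 1 negative.
Hence Q is indefinite.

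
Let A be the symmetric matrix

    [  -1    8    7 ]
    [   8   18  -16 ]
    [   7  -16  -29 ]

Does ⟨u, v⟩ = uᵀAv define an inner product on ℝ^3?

Applying the same elementary operations to the rows and columns of A produces a congruent diagonal matrix with entries -1, 82, 20/41.
Counting signs: 2 positive, 1 negative.
Hence Q is indefinite.
⟨·,·⟩ is an inner product exactly when A is positive definite.

no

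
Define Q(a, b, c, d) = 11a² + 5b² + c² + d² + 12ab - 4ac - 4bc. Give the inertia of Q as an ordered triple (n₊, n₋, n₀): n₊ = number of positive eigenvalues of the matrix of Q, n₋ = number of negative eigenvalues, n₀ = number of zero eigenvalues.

The symmetric matrix is A = [[11, 6, -2, 0], [6, 5, -2, 0], [-2, -2, 1, 0], [0, 0, 0, 1]].
Congruent diagonalization of A (simultaneous row and column reduction) yields pivots 11, 19/11, 3/19, 1.
That gives 4 positive pivots.

(4, 0, 0)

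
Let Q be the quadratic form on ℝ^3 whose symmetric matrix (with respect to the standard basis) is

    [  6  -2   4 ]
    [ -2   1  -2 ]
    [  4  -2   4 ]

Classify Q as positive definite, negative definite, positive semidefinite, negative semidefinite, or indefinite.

positive semidefinite

Congruent diagonalization of A (simultaneous row and column reduction) yields pivots 6, 1/3, 0.
So there are 2 positive, 1 zero pivots.
Hence Q is positive semidefinite.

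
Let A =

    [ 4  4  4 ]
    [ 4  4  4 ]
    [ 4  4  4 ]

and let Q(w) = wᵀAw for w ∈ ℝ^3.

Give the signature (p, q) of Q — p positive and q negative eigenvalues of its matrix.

(1, 0)

Symmetric row and column elimination reduces A to a congruent diagonal form with pivots 4, 0, 0.
So there are 1 positive, 2 zero pivots.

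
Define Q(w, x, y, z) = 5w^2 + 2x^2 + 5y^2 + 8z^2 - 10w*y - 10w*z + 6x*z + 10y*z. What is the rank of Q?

The associated matrix is A = [[5, 0, -5, -5], [0, 2, 0, 3], [-5, 0, 5, 5], [-5, 3, 5, 8]].
Applying the same elementary operations to the rows and columns of A produces a congruent diagonal matrix with entries 5, 2, 0, -3/2.
So there are 2 positive, 1 negative, 1 zero pivots.
The rank is the number of nonzero pivots: 3.

3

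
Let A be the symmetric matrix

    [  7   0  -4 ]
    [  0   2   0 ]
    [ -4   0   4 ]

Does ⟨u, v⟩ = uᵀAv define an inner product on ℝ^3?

yes

Row-reducing A symmetrically gives the diagonal entries 7, 2, 12/7.
Counting signs: 3 positive.
Hence Q is positive definite.
⟨·,·⟩ is an inner product exactly when A is positive definite.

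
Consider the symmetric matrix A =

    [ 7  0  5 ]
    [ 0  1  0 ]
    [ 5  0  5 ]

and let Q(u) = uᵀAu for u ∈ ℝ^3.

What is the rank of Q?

3

Row-reducing A symmetrically gives the diagonal entries 7, 1, 10/7.
Counting signs: 3 positive.
The rank is the number of nonzero pivots: 3.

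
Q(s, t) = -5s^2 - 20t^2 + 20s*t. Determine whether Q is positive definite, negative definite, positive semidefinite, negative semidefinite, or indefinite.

negative semidefinite

The associated matrix is A = [[-5, 10], [10, -20]].
Row-reducing A symmetrically gives the diagonal entries -5, 0.
Counting signs: 1 negative, 1 zero.
Hence Q is negative semidefinite.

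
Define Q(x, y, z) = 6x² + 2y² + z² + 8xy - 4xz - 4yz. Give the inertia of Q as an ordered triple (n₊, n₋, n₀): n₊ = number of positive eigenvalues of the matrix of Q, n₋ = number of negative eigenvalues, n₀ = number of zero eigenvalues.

(2, 1, 0)

Write A = [[6, 4, -2], [4, 2, -2], [-2, -2, 1]].
Symmetric row and column elimination reduces A to a congruent diagonal form with pivots 6, -2/3, 1.
That gives 2 positive, 1 negative pivots.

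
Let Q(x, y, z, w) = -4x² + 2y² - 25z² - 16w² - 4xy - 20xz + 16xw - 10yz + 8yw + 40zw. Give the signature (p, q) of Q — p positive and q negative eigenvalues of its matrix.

The associated matrix is A = [[-4, -2, -10, 8], [-2, 2, -5, 4], [-10, -5, -25, 20], [8, 4, 20, -16]].
Symmetric row and column elimination reduces A to a congruent diagonal form with pivots -4, 3, 0, 0.
That gives 1 positive, 1 negative, 2 zero pivots.

(1, 1)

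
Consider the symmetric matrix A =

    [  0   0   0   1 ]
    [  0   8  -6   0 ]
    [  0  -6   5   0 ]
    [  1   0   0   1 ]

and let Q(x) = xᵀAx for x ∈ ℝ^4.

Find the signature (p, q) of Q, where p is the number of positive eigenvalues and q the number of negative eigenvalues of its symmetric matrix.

(3, 1)

By Sylvester's law of inertia any congruent diagonalization of A has 3 positive, 1 negative and 0 zero entries.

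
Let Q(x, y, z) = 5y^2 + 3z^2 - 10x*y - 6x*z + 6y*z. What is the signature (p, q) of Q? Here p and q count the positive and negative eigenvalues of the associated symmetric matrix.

(2, 1)

The symmetric matrix is A = [[0, -5, -3], [-5, 5, 3], [-3, 3, 3]].
By Sylvester's law of inertia any congruent diagonalization of A has 2 positive, 1 negative and 0 zero entries.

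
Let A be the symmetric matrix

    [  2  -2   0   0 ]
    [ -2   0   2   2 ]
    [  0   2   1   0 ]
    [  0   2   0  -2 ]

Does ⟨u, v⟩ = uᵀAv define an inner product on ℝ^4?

Row-reducing A symmetrically gives the diagonal entries 2, -2, 3, -4/3.
So there are 2 positive, 2 negative pivots.
Hence Q is indefinite.
⟨·,·⟩ is an inner product exactly when A is positive definite.

no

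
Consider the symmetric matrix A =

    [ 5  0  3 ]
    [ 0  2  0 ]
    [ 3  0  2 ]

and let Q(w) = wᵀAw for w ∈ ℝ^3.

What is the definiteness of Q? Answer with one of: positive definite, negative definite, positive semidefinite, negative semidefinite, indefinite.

positive definite

Leading principal minors: Δ_1 = 5, Δ_2 = 10, Δ_3 = 2.
All leading principal minors are positive, so by Sylvester's criterion Q is positive definite.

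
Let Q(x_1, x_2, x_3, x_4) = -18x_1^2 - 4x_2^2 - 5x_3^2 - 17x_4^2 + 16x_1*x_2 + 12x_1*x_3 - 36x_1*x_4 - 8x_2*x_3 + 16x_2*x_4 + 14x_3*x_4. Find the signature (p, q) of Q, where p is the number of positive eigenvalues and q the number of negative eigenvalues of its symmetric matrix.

(1, 2)

The associated matrix is A = [[-18, 8, 6, -18], [8, -4, -4, 8], [6, -4, -5, 7], [-18, 8, 7, -17]].
Congruent diagonalization of A (simultaneous row and column reduction) yields pivots -18, -4/9, 1, 0.
So there are 1 positive, 2 negative, 1 zero pivots.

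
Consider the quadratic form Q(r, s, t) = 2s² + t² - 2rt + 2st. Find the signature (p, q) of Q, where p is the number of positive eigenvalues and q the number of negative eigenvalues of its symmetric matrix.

(2, 1)

The symmetric matrix is A = [[0, 0, -1], [0, 2, 1], [-1, 1, 1]].
By Sylvester's law of inertia any congruent diagonalization of A has 2 positive, 1 negative and 0 zero entries.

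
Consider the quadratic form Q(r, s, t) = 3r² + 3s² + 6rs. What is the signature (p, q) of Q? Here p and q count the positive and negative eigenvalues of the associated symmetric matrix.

The associated matrix is A = [[3, 3, 0], [3, 3, 0], [0, 0, 0]].
Row-reducing A symmetrically gives the diagonal entries 3, 0, 0.
That gives 1 positive, 2 zero pivots.

(1, 0)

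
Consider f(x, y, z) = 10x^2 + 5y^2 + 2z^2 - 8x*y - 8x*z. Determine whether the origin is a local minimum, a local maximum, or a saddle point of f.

saddle point

The Hessian at the origin is H = [[20, -8, -8], [-8, 10, 0], [-8, 0, 4]].
Congruent diagonalization of H (simultaneous row and column reduction) yields pivots 20, 34/5, -12/17.
That gives 2 positive, 1 negative pivots.
H is indefinite, so the origin is a saddle point.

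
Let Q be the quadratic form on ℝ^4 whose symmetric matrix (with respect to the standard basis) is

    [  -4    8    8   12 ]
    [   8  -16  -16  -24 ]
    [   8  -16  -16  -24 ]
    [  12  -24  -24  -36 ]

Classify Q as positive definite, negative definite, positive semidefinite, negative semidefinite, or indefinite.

Symmetric row and column elimination reduces A to a congruent diagonal form with pivots -4, 0, 0, 0.
So there are 1 negative, 3 zero pivots.
Hence Q is negative semidefinite.

negative semidefinite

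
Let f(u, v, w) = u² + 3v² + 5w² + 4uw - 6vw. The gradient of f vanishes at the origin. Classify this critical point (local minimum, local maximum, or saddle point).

The Hessian at the origin is H = [[2, 0, 4], [0, 6, -6], [4, -6, 10]].
Symmetric row and column elimination reduces H to a congruent diagonal form with pivots 2, 6, -4.
So there are 2 positive, 1 negative pivots.
H is indefinite, so the origin is a saddle point.

saddle point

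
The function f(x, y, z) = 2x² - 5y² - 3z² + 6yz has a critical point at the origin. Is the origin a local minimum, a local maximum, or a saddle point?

The Hessian at the origin is H = [[4, 0, 0], [0, -10, 6], [0, 6, -6]].
Symmetric row and column elimination reduces H to a congruent diagonal form with pivots 4, -10, -12/5.
Counting signs: 1 positive, 2 negative.
H is indefinite, so the origin is a saddle point.

saddle point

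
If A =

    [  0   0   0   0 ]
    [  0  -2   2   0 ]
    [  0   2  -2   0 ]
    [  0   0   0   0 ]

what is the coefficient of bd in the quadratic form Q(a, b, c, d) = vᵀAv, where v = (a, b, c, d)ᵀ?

0

The coefficient of bd is A[2,4] + A[4,2] = 2·0 = 0.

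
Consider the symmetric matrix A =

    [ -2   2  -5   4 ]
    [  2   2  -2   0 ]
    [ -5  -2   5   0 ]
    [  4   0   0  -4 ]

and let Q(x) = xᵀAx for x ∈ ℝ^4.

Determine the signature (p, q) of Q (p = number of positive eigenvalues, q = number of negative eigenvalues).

Row-reducing A symmetrically gives the diagonal entries -2, 4, 21/4, -12/7.
Counting signs: 2 positive, 2 negative.

(2, 2)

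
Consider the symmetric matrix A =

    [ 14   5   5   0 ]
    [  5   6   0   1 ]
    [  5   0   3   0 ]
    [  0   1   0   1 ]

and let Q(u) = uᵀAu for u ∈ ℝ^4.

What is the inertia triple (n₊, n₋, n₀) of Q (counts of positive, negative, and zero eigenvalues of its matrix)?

(4, 0, 0)

Row-reducing A symmetrically gives the diagonal entries 14, 59/14, 27/59, 10/27.
Counting signs: 4 positive.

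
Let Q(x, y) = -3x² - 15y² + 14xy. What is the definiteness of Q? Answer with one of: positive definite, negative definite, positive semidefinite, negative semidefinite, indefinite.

The symmetric matrix of Q is [[-3, 7], [7, -15]].
For the 2×2 matrix [[-3, 7], [7, -15]]: det = -3·-15 − (7)² = -4, trace = -18.
det < 0 so the eigenvalues have opposite signs; the form is indefinite.

indefinite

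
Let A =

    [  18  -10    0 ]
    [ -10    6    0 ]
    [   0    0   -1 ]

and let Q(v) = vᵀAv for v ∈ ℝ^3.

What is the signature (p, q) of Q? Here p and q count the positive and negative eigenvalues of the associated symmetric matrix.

An LDLᵀ factorisation of A has diagonal entries 18, 4/9, -1.
So there are 2 positive, 1 negative pivots.

(2, 1)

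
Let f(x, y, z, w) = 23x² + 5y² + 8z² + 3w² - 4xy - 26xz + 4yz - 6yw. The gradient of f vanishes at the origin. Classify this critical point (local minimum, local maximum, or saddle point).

local minimum

The Hessian at the origin is H = [[46, -4, -26, 0], [-4, 10, 4, -6], [-26, 4, 16, 0], [0, -6, 0, 6]].
Row-reducing H symmetrically gives the diagonal entries 46, 222/23, 110/111, 12/11.
Counting signs: 4 positive.
H is positive definite, so the origin is a strict local minimum.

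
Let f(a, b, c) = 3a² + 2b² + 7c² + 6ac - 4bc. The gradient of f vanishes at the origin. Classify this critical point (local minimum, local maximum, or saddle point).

The Hessian at the origin is H = [[6, 0, 6], [0, 4, -4], [6, -4, 14]].
An LDLᵀ factorisation of H has diagonal entries 6, 4, 4.
That gives 3 positive pivots.
H is positive definite, so the origin is a strict local minimum.

local minimum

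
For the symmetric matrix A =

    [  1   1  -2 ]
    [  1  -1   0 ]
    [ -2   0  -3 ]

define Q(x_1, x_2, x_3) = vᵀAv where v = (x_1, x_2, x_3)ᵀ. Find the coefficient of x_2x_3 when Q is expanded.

The coefficient of x_2x_3 is A[2,3] + A[3,2] = 2·0 = 0.

0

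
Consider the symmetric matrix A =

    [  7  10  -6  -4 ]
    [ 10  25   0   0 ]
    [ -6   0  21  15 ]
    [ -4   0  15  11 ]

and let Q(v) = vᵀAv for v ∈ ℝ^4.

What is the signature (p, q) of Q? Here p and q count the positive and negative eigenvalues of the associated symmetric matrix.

Row-reducing A symmetrically gives the diagonal entries 7, 75/7, 9, 2/9.
Counting signs: 4 positive.

(4, 0)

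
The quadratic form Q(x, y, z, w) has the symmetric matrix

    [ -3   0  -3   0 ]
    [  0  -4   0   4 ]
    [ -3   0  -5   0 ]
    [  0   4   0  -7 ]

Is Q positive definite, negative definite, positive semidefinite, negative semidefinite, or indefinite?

negative definite

Symmetric row and column elimination reduces A to a congruent diagonal form with pivots -3, -4, -2, -3.
So there are 4 negative pivots.
Hence Q is negative definite.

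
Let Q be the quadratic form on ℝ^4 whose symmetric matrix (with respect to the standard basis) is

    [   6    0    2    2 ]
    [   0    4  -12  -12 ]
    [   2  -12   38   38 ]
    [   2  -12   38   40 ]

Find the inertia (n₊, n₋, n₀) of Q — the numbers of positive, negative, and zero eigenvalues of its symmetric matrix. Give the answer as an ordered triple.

(4, 0, 0)

An LDLᵀ factorisation of A has diagonal entries 6, 4, 4/3, 2.
Counting signs: 4 positive.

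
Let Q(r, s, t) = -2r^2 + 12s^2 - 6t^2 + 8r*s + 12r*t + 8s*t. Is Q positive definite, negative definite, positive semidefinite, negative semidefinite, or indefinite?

indefinite

The symmetric matrix is A = [[-2, 4, 6], [4, 12, 4], [6, 4, -6]].
Symmetric row and column elimination reduces A to a congruent diagonal form with pivots -2, 20, -4/5.
That gives 1 positive, 2 negative pivots.
Hence Q is indefinite.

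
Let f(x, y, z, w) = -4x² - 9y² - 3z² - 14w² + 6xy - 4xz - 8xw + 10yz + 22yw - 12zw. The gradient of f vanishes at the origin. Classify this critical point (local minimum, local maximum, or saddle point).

The Hessian at the origin is H = [[-8, 6, -4, -8], [6, -18, 10, 22], [-4, 10, -6, -12], [-8, 22, -12, -28]].
Congruent diagonalization of H (simultaneous row and column reduction) yields pivots -8, -27/2, -10/27, -4/5.
So there are 4 negative pivots.
H is negative definite, so the origin is a strict local maximum.

local maximum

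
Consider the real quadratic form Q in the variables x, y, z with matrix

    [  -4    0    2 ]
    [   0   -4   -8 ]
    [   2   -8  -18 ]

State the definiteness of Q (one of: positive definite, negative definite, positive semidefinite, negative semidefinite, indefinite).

Congruent diagonalization of A (simultaneous row and column reduction) yields pivots -4, -4, -1.
So there are 3 negative pivots.
Hence Q is negative definite.

negative definite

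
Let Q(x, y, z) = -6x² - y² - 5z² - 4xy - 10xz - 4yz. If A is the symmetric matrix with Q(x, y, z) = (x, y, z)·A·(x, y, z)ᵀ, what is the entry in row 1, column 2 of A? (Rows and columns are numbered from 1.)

-2

The coefficient of x·y in Q is -4. For a symmetric A this equals A[1,2] + A[2,1] = 2·A[1,2].
So A[1,2] = -4/2 = -2.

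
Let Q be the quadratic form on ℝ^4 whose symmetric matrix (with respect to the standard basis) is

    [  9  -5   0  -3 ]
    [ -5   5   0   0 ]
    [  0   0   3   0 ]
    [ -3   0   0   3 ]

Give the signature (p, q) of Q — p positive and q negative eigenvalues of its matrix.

Symmetric row and column elimination reduces A to a congruent diagonal form with pivots 9, 20/9, 3, 3/4.
Counting signs: 4 positive.

(4, 0)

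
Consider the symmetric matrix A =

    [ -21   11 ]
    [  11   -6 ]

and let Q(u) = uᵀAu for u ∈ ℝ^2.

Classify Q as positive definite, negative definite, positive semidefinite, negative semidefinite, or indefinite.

Leading principal minors: Δ_1 = -21, Δ_2 = 5.
The signs alternate starting with Δ_1 < 0, so by Sylvester's criterion Q is negative definite.

negative definite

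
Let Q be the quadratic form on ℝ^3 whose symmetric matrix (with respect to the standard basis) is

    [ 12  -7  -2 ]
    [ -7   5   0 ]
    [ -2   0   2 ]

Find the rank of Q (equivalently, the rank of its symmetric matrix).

Congruent diagonalization of A (simultaneous row and column reduction) yields pivots 12, 11/12, 2/11.
So there are 3 positive pivots.
The rank is the number of nonzero pivots: 3.

3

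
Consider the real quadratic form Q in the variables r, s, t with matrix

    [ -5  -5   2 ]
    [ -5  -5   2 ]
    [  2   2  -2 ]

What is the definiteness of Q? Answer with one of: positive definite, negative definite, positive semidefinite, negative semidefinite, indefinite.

negative semidefinite

Congruent diagonalization of A (simultaneous row and column reduction) yields pivots -5, 0, -6/5.
So there are 2 negative, 1 zero pivots.
Hence Q is negative semidefinite.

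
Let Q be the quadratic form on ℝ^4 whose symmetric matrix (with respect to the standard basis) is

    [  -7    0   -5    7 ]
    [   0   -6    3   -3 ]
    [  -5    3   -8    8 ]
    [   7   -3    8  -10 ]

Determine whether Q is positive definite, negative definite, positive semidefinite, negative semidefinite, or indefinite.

negative definite

Leading principal minors: Δ_1 = -7, Δ_2 = 42, Δ_3 = -123, Δ_4 = 90.
The signs alternate starting with Δ_1 < 0, so by Sylvester's criterion Q is negative definite.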